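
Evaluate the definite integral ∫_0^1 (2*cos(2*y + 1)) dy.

Let u = 2*y + 1, so du = 2 dy. When y = 0, u = 1; when y = 1, u = 3.
The integral becomes ∫ cos(u) du from 1 to 3, with antiderivative sin(u).
Back in y: F(y) = sin(2*y + 1).
Then F(1) - F(0) = (sin(3)) - (sin(1)) = -sin(1) + sin(3).

-sin(1) + sin(3)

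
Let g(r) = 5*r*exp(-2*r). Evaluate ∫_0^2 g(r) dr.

Integrate by parts once (u = r, dv = 5*exp(-2*r) dr).
An antiderivative is F(r) = (-10*r - 5)*exp(-2*r)/4.
Then F(2) - F(0) = (-25*exp(-4)/4) - (-5/4) = 5/4 - 25*exp(-4)/4.

5/4 - 25*exp(-4)/4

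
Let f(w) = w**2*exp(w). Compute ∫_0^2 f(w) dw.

-2 + 2*exp(2)

Integrate by parts twice (u = w^2, dv = exp(w) dw).
An antiderivative is F(w) = (w**2 - 2*w + 2)*exp(w).
Then F(2) - F(0) = (2*exp(2)) - (2) = -2 + 2*exp(2).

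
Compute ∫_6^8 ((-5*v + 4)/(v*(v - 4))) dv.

log(3/64)

Factor the denominator: v**2 - 4*v = v(v - 4).
Partial fractions: (-5*v + 4)/(v*(v - 4)) = -1/v - 4/(v - 4).
An antiderivative is F(v) = -log(v) - 4*log(v - 4).
Then F(8) - F(6) = (-11*log(2)) - (-log(96)) = log(3/64).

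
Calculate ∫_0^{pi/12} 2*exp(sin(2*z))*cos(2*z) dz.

-1 + exp(1/2)

Let u = sin(2*z), so du = 2*cos(2*z) dz. When z = 0, u = 0; when z = pi/12, u = 1/2.
The integral becomes ∫ exp(u) du from 0 to 1/2, with antiderivative exp(u).
Back in z: F(z) = exp(sin(2*z)).
Then F(pi/12) - F(0) = (exp(1/2)) - (1) = -1 + exp(1/2).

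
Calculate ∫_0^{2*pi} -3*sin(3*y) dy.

An antiderivative is F(y) = cos(3*y).
Then F(2*pi) - F(0) = (1) - (1) = 0.

0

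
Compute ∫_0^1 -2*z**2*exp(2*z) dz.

Integrate by parts twice (u = z^2, dv = -2*exp(2*z) dz).
An antiderivative is F(z) = (-2*z**2 + 2*z - 1)*exp(2*z)/2.
Then F(1) - F(0) = (-exp(2)/2) - (-1/2) = 1/2 - exp(2)/2.

1/2 - exp(2)/2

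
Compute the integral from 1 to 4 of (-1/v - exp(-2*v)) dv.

(-4*exp(8)*log(2) - exp(6) + 1)*exp(-8)/2

An antiderivative is F(v) = -log(v) + exp(-2*v)/2.
Then F(4) - F(1) = (-2*log(2) + exp(-8)/2) - (exp(-2)/2) = (-4*exp(8)*log(2) - exp(6) + 1)*exp(-8)/2.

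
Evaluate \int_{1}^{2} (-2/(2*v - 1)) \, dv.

An antiderivative is F(v) = -log(2*v - 1).
Then F(2) - F(1) = (-log(3)) - (0) = -log(3).

-log(3)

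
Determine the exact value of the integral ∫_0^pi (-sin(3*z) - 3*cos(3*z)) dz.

-2/3

An antiderivative is F(z) = -sin(3*z) + cos(3*z)/3.
Then F(pi) - F(0) = (-1/3) - (1/3) = -2/3.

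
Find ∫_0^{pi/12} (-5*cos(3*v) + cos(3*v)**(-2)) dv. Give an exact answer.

An antiderivative is F(v) = -5*sin(3*v)/3 + tan(3*v)/3.
Then F(pi/12) - F(0) = (1/3 - 5*sqrt(2)/6) - (0) = 1/3 - 5*sqrt(2)/6.

1/3 - 5*sqrt(2)/6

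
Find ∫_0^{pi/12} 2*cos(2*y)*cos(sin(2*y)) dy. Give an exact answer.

Let u = sin(2*y), so du = 2*cos(2*y) dy. When y = 0, u = 0; when y = pi/12, u = 1/2.
The integral becomes ∫ cos(u) du from 0 to 1/2, with antiderivative sin(u).
Back in y: F(y) = sin(sin(2*y)).
Then F(pi/12) - F(0) = (sin(1/2)) - (0) = sin(1/2).

sin(1/2)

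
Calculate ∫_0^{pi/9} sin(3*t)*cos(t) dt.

Use the identity sin(3*t)cos(t) = [sin(4*t) + sin(2*t)]/2.
An antiderivative is F(t) = -cos(2*t)/4 - cos(4*t)/8.
Then F(pi/9) - F(0) = (-cos(2*pi/9)/4 - sin(pi/18)/8) - (-3/8) = -cos(2*pi/9)/4 - sin(pi/18)/8 + 3/8.

-cos(2*pi/9)/4 - sin(pi/18)/8 + 3/8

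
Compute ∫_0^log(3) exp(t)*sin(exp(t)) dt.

Let u = exp(t), so du = exp(t) dt. When t = 0, u = 1; when t = log(3), u = 3.
The integral becomes ∫ sin(u) du from 1 to 3, with antiderivative -cos(u).
Back in t: F(t) = -cos(exp(t)).
Then F(log(3)) - F(0) = (-cos(3)) - (-cos(1)) = cos(1) - cos(3).

cos(1) - cos(3)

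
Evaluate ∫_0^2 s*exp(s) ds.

Integrate by parts once (u = s, dv = exp(s) ds).
An antiderivative is F(s) = (s - 1)*exp(s).
Then F(2) - F(0) = (exp(2)) - (-1) = 1 + exp(2).

1 + exp(2)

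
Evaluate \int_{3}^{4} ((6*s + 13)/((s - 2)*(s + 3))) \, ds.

Factor the denominator: s**2 + s - 6 = (s + 3)(s - 2).
Partial fractions: (6*s + 13)/((s - 2)*(s + 3)) = 1/(s + 3) + 5/(s - 2).
An antiderivative is F(s) = 5*log(s - 2) + log(s + 3).
Then F(4) - F(3) = (log(7) + 5*log(2)) - (log(6)) = -log(3) + log(7) + 4*log(2).

-log(3) + log(7) + 4*log(2)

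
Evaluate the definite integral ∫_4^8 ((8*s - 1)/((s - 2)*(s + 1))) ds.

Factor the denominator: s**2 - s - 2 = (s + 1)(s - 2).
Partial fractions: (8*s - 1)/((s - 2)*(s + 1)) = 3/(s + 1) + 5/(s - 2).
An antiderivative is F(s) = 5*log(s - 2) + 3*log(s + 1).
Then F(8) - F(4) = (5*log(2) + 11*log(3)) - (5*log(2) + 3*log(5)) = -3*log(5) + 11*log(3).

-3*log(5) + 11*log(3)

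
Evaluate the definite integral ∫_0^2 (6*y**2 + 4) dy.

By the power rule, an antiderivative is F(y) = 2*y**3 + 4*y.
Then F(2) - F(0) = (24) - (0) = 24.

24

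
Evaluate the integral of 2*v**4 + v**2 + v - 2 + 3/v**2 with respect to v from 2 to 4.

By the power rule, an antiderivative is F(v) = 2*v**5/5 + v**3/3 + v**2/2 - 2*v - 3/v.
Then F(4) - F(2) = (25811/60) - (359/30) = 25093/60.

25093/60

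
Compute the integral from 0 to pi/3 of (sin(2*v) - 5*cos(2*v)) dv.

An antiderivative is F(v) = -5*sin(2*v)/2 - cos(2*v)/2.
Then F(pi/3) - F(0) = (1/4 - 5*sqrt(3)/4) - (-1/2) = 3/4 - 5*sqrt(3)/4.

3/4 - 5*sqrt(3)/4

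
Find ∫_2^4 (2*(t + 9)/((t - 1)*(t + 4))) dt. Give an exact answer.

-4*log(2) + 6*log(3)

Factor the denominator: t**2 + 3*t - 4 = (t + 4)(t - 1).
Partial fractions: 2*(t + 9)/((t - 1)*(t + 4)) = -2/(t + 4) + 4/(t - 1).
An antiderivative is F(t) = 4*log(t - 1) - 2*log(t + 4).
Then F(4) - F(2) = (log(81/64)) - (-log(36)) = -4*log(2) + 6*log(3).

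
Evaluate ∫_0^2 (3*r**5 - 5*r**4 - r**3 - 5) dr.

-14

By the power rule, an antiderivative is F(r) = r**6/2 - r**5 - r**4/4 - 5*r.
Then F(2) - F(0) = (-14) - (0) = -14.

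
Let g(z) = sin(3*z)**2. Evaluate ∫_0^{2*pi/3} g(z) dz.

pi/3

Use the identity sin^2(3*z) = (1 - cos(6*z))/2.
An antiderivative is F(z) = z/2 - sin(6*z)/12.
Then F(2*pi/3) - F(0) = (pi/3) - (0) = pi/3.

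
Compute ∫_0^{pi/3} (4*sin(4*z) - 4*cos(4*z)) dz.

sqrt(3)/2 + 3/2

An antiderivative is F(z) = -sin(4*z) - cos(4*z).
Then F(pi/3) - F(0) = (1/2 + sqrt(3)/2) - (-1) = sqrt(3)/2 + 3/2.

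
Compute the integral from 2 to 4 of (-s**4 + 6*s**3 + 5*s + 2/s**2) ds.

By the power rule, an antiderivative is F(s) = -s**5/5 + 3*s**4/2 + 5*s**2/2 - 2/s.
Then F(4) - F(2) = (2187/10) - (133/5) = 1921/10.

1921/10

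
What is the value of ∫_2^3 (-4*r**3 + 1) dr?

By the power rule, an antiderivative is F(r) = -r**4 + r.
Then F(3) - F(2) = (-78) - (-14) = -64.

-64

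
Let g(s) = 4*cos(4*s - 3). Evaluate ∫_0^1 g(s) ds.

sin(3) + sin(1)

Let u = 4*s - 3, so du = 4 ds. When s = 0, u = -3; when s = 1, u = 1.
The integral becomes ∫ cos(u) du from -3 to 1, with antiderivative sin(u).
Back in s: F(s) = sin(4*s - 3).
Then F(1) - F(0) = (sin(1)) - (-sin(3)) = sin(3) + sin(1).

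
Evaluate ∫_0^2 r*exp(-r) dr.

1 - 3*exp(-2)

Integrate by parts once (u = r, dv = exp(-r) dr).
An antiderivative is F(r) = (-r - 1)*exp(-r).
Then F(2) - F(0) = (-3*exp(-2)) - (-1) = 1 - 3*exp(-2).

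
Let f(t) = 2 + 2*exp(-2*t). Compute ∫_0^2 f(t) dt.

An antiderivative is F(t) = 2*t - exp(-2*t).
Then F(2) - F(0) = (4 - exp(-4)) - (-1) = 5 - exp(-4).

5 - exp(-4)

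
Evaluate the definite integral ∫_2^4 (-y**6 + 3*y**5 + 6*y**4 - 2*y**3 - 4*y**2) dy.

By the power rule, an antiderivative is F(y) = -y**7/7 + y**6/2 + 6*y**5/5 - y**4/2 - 4*y**3/3.
Then F(4) - F(2) = (75904/105) - (3512/105) = 72392/105.

72392/105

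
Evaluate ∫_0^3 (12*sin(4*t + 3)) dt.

3*cos(3) - 3*cos(15)

Let u = 4*t + 3, so du = 4 dt. When t = 0, u = 3; when t = 3, u = 15.
The integral becomes 3·∫ sin(u) du from 3 to 15, with antiderivative -3*cos(u).
Back in t: F(t) = -3*cos(4*t + 3).
Then F(3) - F(0) = (-3*cos(15)) - (-3*cos(3)) = 3*cos(3) - 3*cos(15).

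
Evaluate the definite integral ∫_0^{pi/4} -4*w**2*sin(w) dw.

Integrate by parts twice (u = w^2, dv = -4*sin(w) dw).
An antiderivative is F(w) = 4*w**2*cos(w) - 8*w*sin(w) - 8*cos(w).
Then F(pi/4) - F(0) = (sqrt(2)*(-4 - pi + pi**2/8)) - (-8) = -4*sqrt(2) - sqrt(2)*pi + sqrt(2)*pi**2/8 + 8.

-4*sqrt(2) - sqrt(2)*pi + sqrt(2)*pi**2/8 + 8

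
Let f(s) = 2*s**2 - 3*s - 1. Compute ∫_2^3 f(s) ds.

25/6

By the power rule, an antiderivative is F(s) = 2*s**3/3 - 3*s**2/2 - s.
Then F(3) - F(2) = (3/2) - (-8/3) = 25/6.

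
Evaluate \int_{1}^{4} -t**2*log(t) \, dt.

7 - 128*log(2)/3

Integrate by parts once (u = ln t, dv = -t**2 dt).
An antiderivative is F(t) = -t**3*(3*log(t) - 1)/9.
Then F(4) - F(1) = (64/9 - 128*log(2)/3) - (1/9) = 7 - 128*log(2)/3.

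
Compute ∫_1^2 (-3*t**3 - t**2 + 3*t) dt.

-109/12

By the power rule, an antiderivative is F(t) = -3*t**4/4 - t**3/3 + 3*t**2/2.
Then F(2) - F(1) = (-26/3) - (5/12) = -109/12.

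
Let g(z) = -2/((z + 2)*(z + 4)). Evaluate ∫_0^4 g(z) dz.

Factor the denominator: z**2 + 6*z + 8 = (z + 4)(z + 2).
Partial fractions: -2/((z + 2)*(z + 4)) = 1/(z + 4) - 1/(z + 2).
An antiderivative is F(z) = -log(z + 2) + log(z + 4).
Then F(4) - F(0) = (log(4/3)) - (log(2)) = log(2/3).

log(2/3)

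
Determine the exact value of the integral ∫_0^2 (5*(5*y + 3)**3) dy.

7120

Let u = 5*y + 3, so du = 5 dy. When y = 0, u = 3; when y = 2, u = 13.
The integral becomes ∫ u**3 du from 3 to 13, with antiderivative u**4/4.
Back in y: F(y) = (5*y + 3)**4/4.
Then F(2) - F(0) = (28561/4) - (81/4) = 7120.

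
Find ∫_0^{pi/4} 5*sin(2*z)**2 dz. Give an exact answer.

Use the identity sin^2(2*z) = (1 - cos(4*z))/2.
An antiderivative is F(z) = 5*z/2 - 5*sin(4*z)/8.
Then F(pi/4) - F(0) = (5*pi/8) - (0) = 5*pi/8.

5*pi/8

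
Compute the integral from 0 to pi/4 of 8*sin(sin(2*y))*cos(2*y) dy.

Let u = sin(2*y), so du = 2*cos(2*y) dy. When y = 0, u = 0; when y = pi/4, u = 1.
The integral becomes 4·∫ sin(u) du from 0 to 1, with antiderivative -4*cos(u).
Back in y: F(y) = -4*cos(sin(2*y)).
Then F(pi/4) - F(0) = (-4*cos(1)) - (-4) = 4 - 4*cos(1).

4 - 4*cos(1)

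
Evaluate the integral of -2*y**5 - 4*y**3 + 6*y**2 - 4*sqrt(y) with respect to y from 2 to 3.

-746/3 - 8*sqrt(3) + 16*sqrt(2)/3

By the power rule, an antiderivative is F(y) = -y**6/3 - y**4 - 8*y**(3/2)/3 + 2*y**3.
Then F(3) - F(2) = (-270 - 8*sqrt(3)) - (-64/3 - 16*sqrt(2)/3) = -746/3 - 8*sqrt(3) + 16*sqrt(2)/3.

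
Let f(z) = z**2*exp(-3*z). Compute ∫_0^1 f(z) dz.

Integrate by parts twice (u = z^2, dv = exp(-3*z) dz).
An antiderivative is F(z) = (-9*z**2 - 6*z - 2)*exp(-3*z)/27.
Then F(1) - F(0) = (-17*exp(-3)/27) - (-2/27) = 2/27 - 17*exp(-3)/27.

2/27 - 17*exp(-3)/27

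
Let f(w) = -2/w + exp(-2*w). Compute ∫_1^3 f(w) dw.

An antiderivative is F(w) = -2*log(w) - exp(-2*w)/2.
Then F(3) - F(1) = (-2*log(3) - exp(-6)/2) - (-exp(-2)/2) = (-4*exp(6)*log(3) - 1 + exp(4))*exp(-6)/2.

(-4*exp(6)*log(3) - 1 + exp(4))*exp(-6)/2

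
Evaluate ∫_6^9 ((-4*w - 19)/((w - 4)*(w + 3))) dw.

Factor the denominator: w**2 - w - 12 = (w + 3)(w - 4).
Partial fractions: (-4*w - 19)/((w - 4)*(w + 3)) = 1/(w + 3) - 5/(w - 4).
An antiderivative is F(w) = -5*log(w - 4) + log(w + 3).
Then F(9) - F(6) = (-5*log(5) + log(3) + 2*log(2)) - (log(9/32)) = -5*log(5) - log(3) + 7*log(2).

-5*log(5) - log(3) + 7*log(2)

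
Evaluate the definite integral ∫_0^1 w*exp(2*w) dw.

Integrate by parts once (u = w, dv = exp(2*w) dw).
An antiderivative is F(w) = (2*w - 1)*exp(2*w)/4.
Then F(1) - F(0) = (exp(2)/4) - (-1/4) = 1/4 + exp(2)/4.

1/4 + exp(2)/4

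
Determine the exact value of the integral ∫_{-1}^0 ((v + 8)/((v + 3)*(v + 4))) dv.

Factor the denominator: v**2 + 7*v + 12 = (v + 4)(v + 3).
Partial fractions: (v + 8)/((v + 3)*(v + 4)) = -4/(v + 4) + 5/(v + 3).
An antiderivative is F(v) = 5*log(v + 3) - 4*log(v + 4).
Then F(0) - F(-1) = (-8*log(2) + 5*log(3)) - (log(32/81)) = -13*log(2) + 9*log(3).

-13*log(2) + 9*log(3)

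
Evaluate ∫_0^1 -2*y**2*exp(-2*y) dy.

(5 - exp(2))*exp(-2)/2

Integrate by parts twice (u = y^2, dv = -2*exp(-2*y) dy).
An antiderivative is F(y) = (2*y**2 + 2*y + 1)*exp(-2*y)/2.
Then F(1) - F(0) = (5*exp(-2)/2) - (1/2) = (5 - exp(2))*exp(-2)/2.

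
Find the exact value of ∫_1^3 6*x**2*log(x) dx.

Integrate by parts once (u = ln x, dv = 6*x**2 dx).
An antiderivative is F(x) = 2*x**3*(3*log(x) - 1)/3.
Then F(3) - F(1) = (-18 + 54*log(3)) - (-2/3) = -52/3 + 54*log(3).

-52/3 + 54*log(3)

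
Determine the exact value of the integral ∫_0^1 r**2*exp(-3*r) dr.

2/27 - 17*exp(-3)/27

Integrate by parts twice (u = r^2, dv = exp(-3*r) dr).
An antiderivative is F(r) = (-9*r**2 - 6*r - 2)*exp(-3*r)/27.
Then F(1) - F(0) = (-17*exp(-3)/27) - (-2/27) = 2/27 - 17*exp(-3)/27.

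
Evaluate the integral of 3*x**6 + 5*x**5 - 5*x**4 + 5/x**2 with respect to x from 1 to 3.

9134/7

By the power rule, an antiderivative is F(x) = 3*x**7/7 + 5*x**6/6 - x**5 - 5/x.
Then F(3) - F(1) = (54605/42) - (-199/42) = 9134/7.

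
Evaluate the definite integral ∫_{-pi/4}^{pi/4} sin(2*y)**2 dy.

Use the identity sin^2(2*y) = (1 - cos(4*y))/2.
An antiderivative is F(y) = y/2 - sin(4*y)/8.
Then F(pi/4) - F(-pi/4) = (pi/8) - (-pi/8) = pi/4.

pi/4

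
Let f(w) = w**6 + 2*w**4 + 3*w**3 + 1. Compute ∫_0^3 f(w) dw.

By the power rule, an antiderivative is F(w) = w**7/7 + 2*w**5/5 + 3*w**4/4 + w.
Then F(3) - F(0) = (66273/140) - (0) = 66273/140.

66273/140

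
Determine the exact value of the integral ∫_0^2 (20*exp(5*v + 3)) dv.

Let u = 5*v + 3, so du = 5 dv. When v = 0, u = 3; when v = 2, u = 13.
The integral becomes 4·∫ exp(u) du from 3 to 13, with antiderivative 4*exp(u).
Back in v: F(v) = 4*exp(5*v + 3).
Then F(2) - F(0) = (4*exp(13)) - (4*exp(3)) = -4*(1 - exp(10))*exp(3).

-4*(1 - exp(10))*exp(3)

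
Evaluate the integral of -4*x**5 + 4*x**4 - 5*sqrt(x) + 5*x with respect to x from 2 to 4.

By the power rule, an antiderivative is F(x) = -2*x**6/3 + 4*x**5/5 - 10*x**(3/2)/3 + 5*x**2/2.
Then F(4) - F(2) = (-28472/15) - (-20*sqrt(2)/3 - 106/15) = -28366/15 + 20*sqrt(2)/3.

-28366/15 + 20*sqrt(2)/3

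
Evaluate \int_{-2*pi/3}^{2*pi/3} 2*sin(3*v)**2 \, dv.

4*pi/3

Use the identity sin^2(3*v) = (1 - cos(6*v))/2.
An antiderivative is F(v) = v - sin(6*v)/6.
Then F(2*pi/3) - F(-2*pi/3) = (2*pi/3) - (-2*pi/3) = 4*pi/3.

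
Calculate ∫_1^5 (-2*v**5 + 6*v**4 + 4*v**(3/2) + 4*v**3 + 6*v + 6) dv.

By the power rule, an antiderivative is F(v) = -v**6/3 + 8*v**(5/2)/5 + 6*v**5/5 + v**4 + 3*v**2 + 6*v.
Then F(5) - F(1) = (-2185/3 + 40*sqrt(5)) - (187/15) = -3704/5 + 40*sqrt(5).

-3704/5 + 40*sqrt(5)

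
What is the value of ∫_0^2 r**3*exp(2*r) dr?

Integrate by parts 3 times (u = r^3, dv = exp(2*r) dr).
An antiderivative is F(r) = (4*r**3 - 6*r**2 + 6*r - 3)*exp(2*r)/8.
Then F(2) - F(0) = (17*exp(4)/8) - (-3/8) = 3/8 + 17*exp(4)/8.

3/8 + 17*exp(4)/8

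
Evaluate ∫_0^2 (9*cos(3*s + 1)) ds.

-3*sin(1) + 3*sin(7)

Let u = 3*s + 1, so du = 3 ds. When s = 0, u = 1; when s = 2, u = 7.
The integral becomes 3·∫ cos(u) du from 1 to 7, with antiderivative 3*sin(u).
Back in s: F(s) = 3*sin(3*s + 1).
Then F(2) - F(0) = (3*sin(7)) - (3*sin(1)) = -3*sin(1) + 3*sin(7).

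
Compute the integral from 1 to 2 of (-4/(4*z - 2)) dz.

-log(3)

An antiderivative is F(z) = -log(4*z - 2).
Then F(2) - F(1) = (-log(6)) - (-log(2)) = -log(3).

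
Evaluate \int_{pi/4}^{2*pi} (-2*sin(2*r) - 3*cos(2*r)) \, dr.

An antiderivative is F(r) = -3*sin(2*r)/2 + cos(2*r).
Then F(2*pi) - F(pi/4) = (1) - (-3/2) = 5/2.

5/2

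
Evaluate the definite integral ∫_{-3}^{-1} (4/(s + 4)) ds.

log(81)

An antiderivative is F(s) = 4*log(s + 4).
Then F(-1) - F(-3) = (log(81)) - (0) = log(81).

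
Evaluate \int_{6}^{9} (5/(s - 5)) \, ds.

10*log(2)

An antiderivative is F(s) = 5*log(s - 5).
Then F(9) - F(6) = (10*log(2)) - (0) = 10*log(2).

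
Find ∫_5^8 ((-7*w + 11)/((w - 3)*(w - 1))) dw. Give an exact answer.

Factor the denominator: w**2 - 4*w + 3 = (w - 1)(w - 3).
Partial fractions: (-7*w + 11)/((w - 3)*(w - 1)) = -2/(w - 1) - 5/(w - 3).
An antiderivative is F(w) = -5*log(w - 3) - 2*log(w - 1).
Then F(8) - F(5) = (-5*log(5) - 2*log(7)) - (-9*log(2)) = -5*log(5) - 2*log(7) + 9*log(2).

-5*log(5) - 2*log(7) + 9*log(2)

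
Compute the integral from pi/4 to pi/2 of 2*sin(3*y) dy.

An antiderivative is F(y) = -2*cos(3*y)/3.
Then F(pi/2) - F(pi/4) = (0) - (sqrt(2)/3) = -sqrt(2)/3.

-sqrt(2)/3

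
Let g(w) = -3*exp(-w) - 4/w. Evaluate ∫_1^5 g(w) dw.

An antiderivative is F(w) = -4*log(w) + 3*exp(-w).
Then F(5) - F(1) = (-4*log(5) + 3*exp(-5)) - (3*exp(-1)) = -4*log(5) - 3*exp(-1) + 3*exp(-5).

-4*log(5) - 3*exp(-1) + 3*exp(-5)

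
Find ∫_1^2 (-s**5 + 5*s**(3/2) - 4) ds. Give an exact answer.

-33/2 + 8*sqrt(2)

By the power rule, an antiderivative is F(s) = -s**6/6 + 2*s**(5/2) - 4*s.
Then F(2) - F(1) = (-56/3 + 8*sqrt(2)) - (-13/6) = -33/2 + 8*sqrt(2).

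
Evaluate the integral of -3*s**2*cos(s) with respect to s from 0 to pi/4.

Integrate by parts twice (u = s^2, dv = -3*cos(s) ds).
An antiderivative is F(s) = -3*s**2*sin(s) - 6*s*cos(s) + 6*sin(s).
Then F(pi/4) - F(0) = (3*sqrt(2)*(-8*pi - pi**2 + 32)/32) - (0) = 3*sqrt(2)*(-8*pi - pi**2 + 32)/32.

3*sqrt(2)*(-8*pi - pi**2 + 32)/32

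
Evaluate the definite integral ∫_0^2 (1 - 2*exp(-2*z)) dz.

An antiderivative is F(z) = z + exp(-2*z).
Then F(2) - F(0) = (exp(-4) + 2) - (1) = exp(-4) + 1.

exp(-4) + 1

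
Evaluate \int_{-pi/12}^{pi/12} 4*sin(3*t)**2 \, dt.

Use the identity sin^2(3*t) = (1 - cos(6*t))/2.
An antiderivative is F(t) = 2*t - sin(6*t)/3.
Then F(pi/12) - F(-pi/12) = (-1/3 + pi/6) - (1/3 - pi/6) = -2/3 + pi/3.

-2/3 + pi/3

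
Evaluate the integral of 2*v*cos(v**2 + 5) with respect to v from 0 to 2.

Let u = v**2 + 5, so du = 2*v dv. When v = 0, u = 5; when v = 2, u = 9.
The integral becomes ∫ cos(u) du from 5 to 9, with antiderivative sin(u).
Back in v: F(v) = sin(v**2 + 5).
Then F(2) - F(0) = (sin(9)) - (sin(5)) = sin(9) - sin(5).

sin(9) - sin(5)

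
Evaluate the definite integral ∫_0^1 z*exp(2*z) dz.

Integrate by parts once (u = z, dv = exp(2*z) dz).
An antiderivative is F(z) = (2*z - 1)*exp(2*z)/4.
Then F(1) - F(0) = (exp(2)/4) - (-1/4) = 1/4 + exp(2)/4.

1/4 + exp(2)/4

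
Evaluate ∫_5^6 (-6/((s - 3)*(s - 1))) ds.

-3*log(3) - 3*log(2) + 3*log(5)

Factor the denominator: s**2 - 4*s + 3 = (s - 1)(s - 3).
Partial fractions: -6/((s - 3)*(s - 1)) = 3/(s - 1) - 3/(s - 3).
An antiderivative is F(s) = -3*log(s - 3) + 3*log(s - 1).
Then F(6) - F(5) = (-3*log(3) + 3*log(5)) - (log(8)) = -3*log(3) - 3*log(2) + 3*log(5).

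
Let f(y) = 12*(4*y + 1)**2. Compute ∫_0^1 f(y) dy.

124

Let u = 4*y + 1, so du = 4 dy. When y = 0, u = 1; when y = 1, u = 5.
The integral becomes 3·∫ u**2 du from 1 to 5, with antiderivative u**3.
Back in y: F(y) = (4*y + 1)**3.
Then F(1) - F(0) = (125) - (1) = 124.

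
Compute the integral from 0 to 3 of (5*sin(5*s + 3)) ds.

cos(3) - cos(18)

Let u = 5*s + 3, so du = 5 ds. When s = 0, u = 3; when s = 3, u = 18.
The integral becomes ∫ sin(u) du from 3 to 18, with antiderivative -cos(u).
Back in s: F(s) = -cos(5*s + 3).
Then F(3) - F(0) = (-cos(18)) - (-cos(3)) = cos(3) - cos(18).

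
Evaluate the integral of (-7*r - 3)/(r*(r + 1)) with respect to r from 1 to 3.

Factor the denominator: r**2 + r = (r + 1)r.
Partial fractions: (-7*r - 3)/(r*(r + 1)) = -4/(r + 1) - 3/r.
An antiderivative is F(r) = -3*log(r) - 4*log(r + 1).
Then F(3) - F(1) = (-8*log(2) - 3*log(3)) - (-log(16)) = -3*log(3) - 4*log(2).

-3*log(3) - 4*log(2)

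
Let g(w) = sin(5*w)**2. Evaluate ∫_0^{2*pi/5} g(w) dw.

Use the identity sin^2(5*w) = (1 - cos(10*w))/2.
An antiderivative is F(w) = w/2 - sin(10*w)/20.
Then F(2*pi/5) - F(0) = (pi/5) - (0) = pi/5.

pi/5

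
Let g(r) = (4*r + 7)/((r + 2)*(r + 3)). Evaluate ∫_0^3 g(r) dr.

log(64/5)

Factor the denominator: r**2 + 5*r + 6 = (r + 3)(r + 2).
Partial fractions: (4*r + 7)/((r + 2)*(r + 3)) = 5/(r + 3) - 1/(r + 2).
An antiderivative is F(r) = -log(r + 2) + 5*log(r + 3).
Then F(3) - F(0) = (-log(5) + 5*log(2) + 5*log(3)) - (-log(2) + 5*log(3)) = log(64/5).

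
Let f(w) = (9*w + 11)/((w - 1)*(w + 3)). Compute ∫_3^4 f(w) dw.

Factor the denominator: w**2 + 2*w - 3 = (w + 3)(w - 1).
Partial fractions: (9*w + 11)/((w - 1)*(w + 3)) = 4/(w + 3) + 5/(w - 1).
An antiderivative is F(w) = 5*log(w - 1) + 4*log(w + 3).
Then F(4) - F(3) = (5*log(3) + 4*log(7)) - (4*log(3) + 9*log(2)) = -9*log(2) + log(3) + 4*log(7).

-9*log(2) + log(3) + 4*log(7)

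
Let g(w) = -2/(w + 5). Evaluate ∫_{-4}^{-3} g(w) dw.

An antiderivative is F(w) = -2*log(w + 5).
Then F(-3) - F(-4) = (-log(4)) - (0) = -log(4).

-log(4)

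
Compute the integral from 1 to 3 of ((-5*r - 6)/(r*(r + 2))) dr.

Factor the denominator: r**2 + 2*r = (r + 2)r.
Partial fractions: (-5*r - 6)/(r*(r + 2)) = -2/(r + 2) - 3/r.
An antiderivative is F(r) = -3*log(r) - 2*log(r + 2).
Then F(3) - F(1) = (-3*log(3) - 2*log(5)) - (-log(9)) = -log(75).

-log(75)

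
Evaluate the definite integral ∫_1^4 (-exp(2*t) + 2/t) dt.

-exp(8)/2 + log(16) + exp(2)/2

An antiderivative is F(t) = -exp(2*t)/2 + 2*log(t).
Then F(4) - F(1) = (-exp(8)/2 + log(16)) - (-exp(2)/2) = -exp(8)/2 + log(16) + exp(2)/2.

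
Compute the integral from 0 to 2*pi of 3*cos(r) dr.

An antiderivative is F(r) = 3*sin(r).
Then F(2*pi) - F(0) = (0) - (0) = 0.

0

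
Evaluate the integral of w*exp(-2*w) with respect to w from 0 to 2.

Integrate by parts once (u = w, dv = exp(-2*w) dw).
An antiderivative is F(w) = (-2*w - 1)*exp(-2*w)/4.
Then F(2) - F(0) = (-5*exp(-4)/4) - (-1/4) = (-5 + exp(4))*exp(-4)/4.

(-5 + exp(4))*exp(-4)/4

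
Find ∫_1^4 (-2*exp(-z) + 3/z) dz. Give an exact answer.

An antiderivative is F(z) = 3*log(z) + 2*exp(-z).
Then F(4) - F(1) = (2*exp(-4) + 6*log(2)) - (2*exp(-1)) = -2*exp(-1) + 2*exp(-4) + 6*log(2).

-2*exp(-1) + 2*exp(-4) + 6*log(2)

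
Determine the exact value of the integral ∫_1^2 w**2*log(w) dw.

-7/9 + 8*log(2)/3

Integrate by parts once (u = ln w, dv = w**2 dw).
An antiderivative is F(w) = w**3*(3*log(w) - 1)/9.
Then F(2) - F(1) = (-8/9 + 8*log(2)/3) - (-1/9) = -7/9 + 8*log(2)/3.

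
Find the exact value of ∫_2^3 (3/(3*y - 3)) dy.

log(2)

An antiderivative is F(y) = log(3*y - 3).
Then F(3) - F(2) = (log(6)) - (log(3)) = log(2).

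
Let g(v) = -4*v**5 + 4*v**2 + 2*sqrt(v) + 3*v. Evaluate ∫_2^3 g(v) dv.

By the power rule, an antiderivative is F(v) = -2*v**6/3 + 4*v**(3/2)/3 + 4*v**3/3 + 3*v**2/2.
Then F(3) - F(2) = (-873/2 + 4*sqrt(3)) - (-26 + 8*sqrt(2)/3) = -821/2 - 8*sqrt(2)/3 + 4*sqrt(3).

-821/2 - 8*sqrt(2)/3 + 4*sqrt(3)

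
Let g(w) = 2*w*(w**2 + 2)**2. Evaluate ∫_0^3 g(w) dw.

Let u = w**2 + 2, so du = 2*w dw. When w = 0, u = 2; when w = 3, u = 11.
The integral becomes ∫ u**2 du from 2 to 11, with antiderivative u**3/3.
Back in w: F(w) = (w**2 + 2)**3/3.
Then F(3) - F(0) = (1331/3) - (8/3) = 441.

441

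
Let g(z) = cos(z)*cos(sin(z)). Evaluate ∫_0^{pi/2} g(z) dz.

sin(1)

Let u = sin(z), so du = cos(z) dz. When z = 0, u = 0; when z = pi/2, u = 1.
The integral becomes ∫ cos(u) du from 0 to 1, with antiderivative sin(u).
Back in z: F(z) = sin(sin(z)).
Then F(pi/2) - F(0) = (sin(1)) - (0) = sin(1).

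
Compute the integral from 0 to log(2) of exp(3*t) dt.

Let u = exp(t), so du = exp(t) dt. When t = 0, u = 1; when t = log(2), u = 2.
The integral becomes ∫ u**2 du from 1 to 2, with antiderivative u**3/3.
Back in t: F(t) = exp(3*t)/3.
Then F(log(2)) - F(0) = (8/3) - (1/3) = 7/3.

7/3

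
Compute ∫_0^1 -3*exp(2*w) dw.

3/2 - 3*exp(2)/2

An antiderivative is F(w) = -3*exp(2*w)/2.
Then F(1) - F(0) = (-3*exp(2)/2) - (-3/2) = 3/2 - 3*exp(2)/2.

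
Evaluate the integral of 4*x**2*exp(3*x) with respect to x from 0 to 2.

-8/27 + 104*exp(6)/27

Integrate by parts twice (u = x^2, dv = 4*exp(3*x) dx).
An antiderivative is F(x) = (36*x**2 - 24*x + 8)*exp(3*x)/27.
Then F(2) - F(0) = (104*exp(6)/27) - (8/27) = -8/27 + 104*exp(6)/27.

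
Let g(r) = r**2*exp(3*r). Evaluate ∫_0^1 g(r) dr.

-2/27 + 5*exp(3)/27

Integrate by parts twice (u = r^2, dv = exp(3*r) dr).
An antiderivative is F(r) = (9*r**2 - 6*r + 2)*exp(3*r)/27.
Then F(1) - F(0) = (5*exp(3)/27) - (2/27) = -2/27 + 5*exp(3)/27.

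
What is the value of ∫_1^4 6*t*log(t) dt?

Integrate by parts once (u = ln t, dv = 6*t dt).
An antiderivative is F(t) = 3*t**2*(2*log(t) - 1)/2.
Then F(4) - F(1) = (-24 + 96*log(2)) - (-3/2) = -45/2 + 96*log(2).

-45/2 + 96*log(2)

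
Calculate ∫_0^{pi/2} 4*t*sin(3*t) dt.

-4/9

Integrate by parts once (u = t, dv = 4*sin(3*t) dt).
An antiderivative is F(t) = -4*t*cos(3*t)/3 + 4*sin(3*t)/9.
Then F(pi/2) - F(0) = (-4/9) - (0) = -4/9.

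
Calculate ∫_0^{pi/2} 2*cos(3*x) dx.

An antiderivative is F(x) = 2*sin(3*x)/3.
Then F(pi/2) - F(0) = (-2/3) - (0) = -2/3.

-2/3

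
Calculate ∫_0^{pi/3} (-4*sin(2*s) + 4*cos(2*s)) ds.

-3 + sqrt(3)

An antiderivative is F(s) = 2*sin(2*s) + 2*cos(2*s).
Then F(pi/3) - F(0) = (-1 + sqrt(3)) - (2) = -3 + sqrt(3).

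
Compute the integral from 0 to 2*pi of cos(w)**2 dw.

pi

Use the identity cos^2(w) = (1 + cos(2*w))/2.
An antiderivative is F(w) = w/2 + sin(2*w)/4.
Then F(2*pi) - F(0) = (pi) - (0) = pi.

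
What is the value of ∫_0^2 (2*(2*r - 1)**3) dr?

20

Let u = 2*r - 1, so du = 2 dr. When r = 0, u = -1; when r = 2, u = 3.
The integral becomes ∫ u**3 du from -1 to 3, with antiderivative u**4/4.
Back in r: F(r) = (2*r - 1)**4/4.
Then F(2) - F(0) = (81/4) - (1/4) = 20.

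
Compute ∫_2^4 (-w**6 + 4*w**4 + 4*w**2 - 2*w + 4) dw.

By the power rule, an antiderivative is F(w) = -w**7/7 + 4*w**5/5 + 4*w**3/3 - w**2 + 4*w.
Then F(4) - F(2) = (-150784/105) - (2308/105) = -153092/105.

-153092/105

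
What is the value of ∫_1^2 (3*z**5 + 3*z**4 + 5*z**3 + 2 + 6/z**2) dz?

By the power rule, an antiderivative is F(z) = z**6/2 + 3*z**5/5 + 5*z**4/4 + 2*z - 6/z.
Then F(2) - F(1) = (361/5) - (-33/20) = 1477/20.

1477/20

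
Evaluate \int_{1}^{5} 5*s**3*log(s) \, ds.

-195 + 3125*log(5)/4

Integrate by parts once (u = ln s, dv = 5*s**3 ds).
An antiderivative is F(s) = 5*s**4*(4*log(s) - 1)/16.
Then F(5) - F(1) = (-3125/16 + 3125*log(5)/4) - (-5/16) = -195 + 3125*log(5)/4.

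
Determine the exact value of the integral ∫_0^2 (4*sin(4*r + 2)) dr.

Let u = 4*r + 2, so du = 4 dr. When r = 0, u = 2; when r = 2, u = 10.
The integral becomes ∫ sin(u) du from 2 to 10, with antiderivative -cos(u).
Back in r: F(r) = -cos(4*r + 2).
Then F(2) - F(0) = (-cos(10)) - (-cos(2)) = cos(2) - cos(10).

cos(2) - cos(10)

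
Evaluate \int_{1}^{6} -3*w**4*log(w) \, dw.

933 - 23328*log(6)/5

Integrate by parts once (u = ln w, dv = -3*w**4 dw).
An antiderivative is F(w) = -3*w**5*(5*log(w) - 1)/25.
Then F(6) - F(1) = (23328/25 - 23328*log(6)/5) - (3/25) = 933 - 23328*log(6)/5.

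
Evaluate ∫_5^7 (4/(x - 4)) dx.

log(81)

An antiderivative is F(x) = 4*log(x - 4).
Then F(7) - F(5) = (log(81)) - (0) = log(81).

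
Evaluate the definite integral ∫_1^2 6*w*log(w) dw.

Integrate by parts once (u = ln w, dv = 6*w dw).
An antiderivative is F(w) = 3*w**2*(2*log(w) - 1)/2.
Then F(2) - F(1) = (-6 + 12*log(2)) - (-3/2) = -9/2 + 12*log(2).

-9/2 + 12*log(2)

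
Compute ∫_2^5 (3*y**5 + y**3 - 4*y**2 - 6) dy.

31035/4

By the power rule, an antiderivative is F(y) = y**6/2 + y**4/4 - 4*y**3/3 - 6*y.
Then F(5) - F(2) = (93265/12) - (40/3) = 31035/4.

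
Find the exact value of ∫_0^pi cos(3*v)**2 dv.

Use the identity cos^2(3*v) = (1 + cos(6*v))/2.
An antiderivative is F(v) = v/2 + sin(6*v)/12.
Then F(pi) - F(0) = (pi/2) - (0) = pi/2.

pi/2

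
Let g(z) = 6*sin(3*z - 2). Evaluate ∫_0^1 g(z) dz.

-2*cos(1) + 2*cos(2)

Let u = 3*z - 2, so du = 3 dz. When z = 0, u = -2; when z = 1, u = 1.
The integral becomes 2·∫ sin(u) du from -2 to 1, with antiderivative -2*cos(u).
Back in z: F(z) = -2*cos(3*z - 2).
Then F(1) - F(0) = (-2*cos(1)) - (-2*cos(2)) = -2*cos(1) + 2*cos(2).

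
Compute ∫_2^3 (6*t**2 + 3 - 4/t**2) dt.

By the power rule, an antiderivative is F(t) = 2*t**3 + 3*t + 4/t.
Then F(3) - F(2) = (193/3) - (24) = 121/3.

121/3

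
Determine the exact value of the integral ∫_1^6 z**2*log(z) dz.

-215/9 + 72*log(2) + 72*log(3)

Integrate by parts once (u = ln z, dv = z**2 dz).
An antiderivative is F(z) = z**3*(3*log(z) - 1)/9.
Then F(6) - F(1) = (-24 + 72*log(2) + 72*log(3)) - (-1/9) = -215/9 + 72*log(2) + 72*log(3).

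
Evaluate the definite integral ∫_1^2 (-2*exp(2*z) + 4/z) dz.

-exp(4) + log(16) + exp(2)

An antiderivative is F(z) = -exp(2*z) + 4*log(z).
Then F(2) - F(1) = (-exp(4) + log(16)) - (-exp(2)) = -exp(4) + log(16) + exp(2).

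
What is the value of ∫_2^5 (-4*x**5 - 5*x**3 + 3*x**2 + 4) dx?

-44025/4

By the power rule, an antiderivative is F(x) = -2*x**6/3 - 5*x**4/4 + x**3 + 4*x.
Then F(5) - F(2) = (-132635/12) - (-140/3) = -44025/4.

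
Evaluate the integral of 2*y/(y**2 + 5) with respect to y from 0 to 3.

log(14/5)

Let u = y**2 + 5, so du = 2*y dy. When y = 0, u = 5; when y = 3, u = 14.
The integral becomes ∫ 1/u du from 5 to 14, with antiderivative log(u).
Back in y: F(y) = log(y**2 + 5).
Then F(3) - F(0) = (log(14)) - (log(5)) = log(14/5).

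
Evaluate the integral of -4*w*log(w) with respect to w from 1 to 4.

Integrate by parts once (u = ln w, dv = -4*w dw).
An antiderivative is F(w) = -w**2*(2*log(w) - 1).
Then F(4) - F(1) = (16 - 64*log(2)) - (1) = 15 - 64*log(2).

15 - 64*log(2)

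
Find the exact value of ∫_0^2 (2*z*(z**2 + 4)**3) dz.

960

Let u = z**2 + 4, so du = 2*z dz. When z = 0, u = 4; when z = 2, u = 8.
The integral becomes ∫ u**3 du from 4 to 8, with antiderivative u**4/4.
Back in z: F(z) = (z**2 + 4)**4/4.
Then F(2) - F(0) = (1024) - (64) = 960.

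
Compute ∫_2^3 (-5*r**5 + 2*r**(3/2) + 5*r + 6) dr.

By the power rule, an antiderivative is F(r) = -5*r**6/6 + 4*r**(5/2)/5 + 5*r**2/2 + 6*r.
Then F(3) - F(2) = (-567 + 36*sqrt(3)/5) - (-94/3 + 16*sqrt(2)/5) = -1607/3 - 16*sqrt(2)/5 + 36*sqrt(3)/5.

-1607/3 - 16*sqrt(2)/5 + 36*sqrt(3)/5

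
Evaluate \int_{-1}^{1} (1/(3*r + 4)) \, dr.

An antiderivative is F(r) = log(3*r + 4)/3.
Then F(1) - F(-1) = (log(7)/3) - (0) = log(7)/3.

log(7)/3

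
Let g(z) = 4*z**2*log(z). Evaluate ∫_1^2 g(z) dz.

Integrate by parts once (u = ln z, dv = 4*z**2 dz).
An antiderivative is F(z) = 4*z**3*(3*log(z) - 1)/9.
Then F(2) - F(1) = (-32/9 + 32*log(2)/3) - (-4/9) = -28/9 + 32*log(2)/3.

-28/9 + 32*log(2)/3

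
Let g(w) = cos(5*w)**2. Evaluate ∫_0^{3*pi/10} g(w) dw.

3*pi/20

Use the identity cos^2(5*w) = (1 + cos(10*w))/2.
An antiderivative is F(w) = w/2 + sin(10*w)/20.
Then F(3*pi/10) - F(0) = (3*pi/20) - (0) = 3*pi/20.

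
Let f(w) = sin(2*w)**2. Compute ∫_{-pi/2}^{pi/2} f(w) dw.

Use the identity sin^2(2*w) = (1 - cos(4*w))/2.
An antiderivative is F(w) = w/2 - sin(4*w)/8.
Then F(pi/2) - F(-pi/2) = (pi/4) - (-pi/4) = pi/2.

pi/2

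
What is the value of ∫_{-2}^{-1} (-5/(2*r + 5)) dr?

An antiderivative is F(r) = -5*log(2*r + 5)/2.
Then F(-1) - F(-2) = (-5*log(3)/2) - (0) = -5*log(3)/2.

-5*log(3)/2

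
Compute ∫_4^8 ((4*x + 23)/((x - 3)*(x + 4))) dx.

Factor the denominator: x**2 + x - 12 = (x + 4)(x - 3).
Partial fractions: (4*x + 23)/((x - 3)*(x + 4)) = -1/(x + 4) + 5/(x - 3).
An antiderivative is F(x) = 5*log(x - 3) - log(x + 4).
Then F(8) - F(4) = (-2*log(2) - log(3) + 5*log(5)) - (-log(8)) = -log(3) + log(2) + 5*log(5).

-log(3) + log(2) + 5*log(5)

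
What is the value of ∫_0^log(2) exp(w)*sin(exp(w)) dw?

Let u = exp(w), so du = exp(w) dw. When w = 0, u = 1; when w = log(2), u = 2.
The integral becomes ∫ sin(u) du from 1 to 2, with antiderivative -cos(u).
Back in w: F(w) = -cos(exp(w)).
Then F(log(2)) - F(0) = (-cos(2)) - (-cos(1)) = -cos(2) + cos(1).

-cos(2) + cos(1)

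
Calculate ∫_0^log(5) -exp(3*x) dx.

-124/3

An antiderivative is F(x) = -exp(3*x)/3.
Then F(log(5)) - F(0) = (-125/3) - (-1/3) = -124/3.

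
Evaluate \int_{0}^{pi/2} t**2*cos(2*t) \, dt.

Integrate by parts twice (u = t^2, dv = cos(2*t) dt).
An antiderivative is F(t) = t**2*sin(2*t)/2 + t*cos(2*t)/2 - sin(2*t)/4.
Then F(pi/2) - F(0) = (-pi/4) - (0) = -pi/4.

-pi/4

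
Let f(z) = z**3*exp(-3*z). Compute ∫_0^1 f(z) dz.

2/27 - 26*exp(-3)/27

Integrate by parts 3 times (u = z^3, dv = exp(-3*z) dz).
An antiderivative is F(z) = (-9*z**3 - 9*z**2 - 6*z - 2)*exp(-3*z)/27.
Then F(1) - F(0) = (-26*exp(-3)/27) - (-2/27) = 2/27 - 26*exp(-3)/27.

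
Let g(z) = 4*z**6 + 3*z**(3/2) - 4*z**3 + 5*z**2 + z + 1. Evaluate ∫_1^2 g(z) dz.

24*sqrt(2)/5 + 14813/210

By the power rule, an antiderivative is F(z) = 4*z**7/7 + 6*z**(5/2)/5 - z**4 + 5*z**3/3 + z**2/2 + z.
Then F(2) - F(1) = (24*sqrt(2)/5 + 1564/21) - (827/210) = 24*sqrt(2)/5 + 14813/210.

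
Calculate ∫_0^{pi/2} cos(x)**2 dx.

Use the identity cos^2(x) = (1 + cos(2*x))/2.
An antiderivative is F(x) = x/2 + sin(2*x)/4.
Then F(pi/2) - F(0) = (pi/4) - (0) = pi/4.

pi/4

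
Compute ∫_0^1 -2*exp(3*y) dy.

2/3 - 2*exp(3)/3

An antiderivative is F(y) = -2*exp(3*y)/3.
Then F(1) - F(0) = (-2*exp(3)/3) - (-2/3) = 2/3 - 2*exp(3)/3.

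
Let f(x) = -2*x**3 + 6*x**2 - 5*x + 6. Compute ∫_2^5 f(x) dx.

By the power rule, an antiderivative is F(x) = -x**4/2 + 2*x**3 - 5*x**2/2 + 6*x.
Then F(5) - F(2) = (-95) - (10) = -105.

-105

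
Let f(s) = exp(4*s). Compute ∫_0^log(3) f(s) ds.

Let u = exp(s), so du = exp(s) ds. When s = 0, u = 1; when s = log(3), u = 3.
The integral becomes ∫ u**3 du from 1 to 3, with antiderivative u**4/4.
Back in s: F(s) = exp(4*s)/4.
Then F(log(3)) - F(0) = (81/4) - (1/4) = 20.

20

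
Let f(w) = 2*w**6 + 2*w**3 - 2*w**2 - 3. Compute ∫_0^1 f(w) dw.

-121/42

By the power rule, an antiderivative is F(w) = 2*w**7/7 + w**4/2 - 2*w**3/3 - 3*w.
Then F(1) - F(0) = (-121/42) - (0) = -121/42.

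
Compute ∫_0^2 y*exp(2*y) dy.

1/4 + 3*exp(4)/4

Integrate by parts once (u = y, dv = exp(2*y) dy).
An antiderivative is F(y) = (2*y - 1)*exp(2*y)/4.
Then F(2) - F(0) = (3*exp(4)/4) - (-1/4) = 1/4 + 3*exp(4)/4.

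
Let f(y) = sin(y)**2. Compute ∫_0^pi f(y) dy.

Use the identity sin^2(y) = (1 - cos(2*y))/2.
An antiderivative is F(y) = y/2 - sin(2*y)/4.
Then F(pi) - F(0) = (pi/2) - (0) = pi/2.

pi/2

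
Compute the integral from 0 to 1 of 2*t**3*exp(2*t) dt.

Integrate by parts 3 times (u = t^3, dv = 2*exp(2*t) dt).
An antiderivative is F(t) = (4*t**3 - 6*t**2 + 6*t - 3)*exp(2*t)/4.
Then F(1) - F(0) = (exp(2)/4) - (-3/4) = 3/4 + exp(2)/4.

3/4 + exp(2)/4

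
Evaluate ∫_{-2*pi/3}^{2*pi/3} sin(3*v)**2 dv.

2*pi/3

Use the identity sin^2(3*v) = (1 - cos(6*v))/2.
An antiderivative is F(v) = v/2 - sin(6*v)/12.
Then F(2*pi/3) - F(-2*pi/3) = (pi/3) - (-pi/3) = 2*pi/3.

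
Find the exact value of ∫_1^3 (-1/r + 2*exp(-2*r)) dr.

-log(3) - exp(-6) + exp(-2)

An antiderivative is F(r) = -log(r) - exp(-2*r).
Then F(3) - F(1) = (-log(3) - exp(-6)) - (-exp(-2)) = -log(3) - exp(-6) + exp(-2).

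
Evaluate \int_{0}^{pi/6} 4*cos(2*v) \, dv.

sqrt(3)

An antiderivative is F(v) = 2*sin(2*v).
Then F(pi/6) - F(0) = (sqrt(3)) - (0) = sqrt(3).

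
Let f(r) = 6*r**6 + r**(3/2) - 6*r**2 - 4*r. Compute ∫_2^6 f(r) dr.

-8*sqrt(2)/5 + 72*sqrt(6)/5 + 1675488/7

By the power rule, an antiderivative is F(r) = 6*r**7/7 + 2*r**(5/2)/5 - 2*r**3 - 2*r**2.
Then F(6) - F(2) = (72*sqrt(6)/5 + 1676088/7) - (8*sqrt(2)/5 + 600/7) = -8*sqrt(2)/5 + 72*sqrt(6)/5 + 1675488/7.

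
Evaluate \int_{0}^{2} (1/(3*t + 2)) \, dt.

2*log(2)/3

An antiderivative is F(t) = log(3*t + 2)/3.
Then F(2) - F(0) = (log(2)) - (log(2)/3) = 2*log(2)/3.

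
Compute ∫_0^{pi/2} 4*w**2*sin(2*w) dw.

-2 + pi**2/2

Integrate by parts twice (u = w^2, dv = 4*sin(2*w) dw).
An antiderivative is F(w) = -2*w**2*cos(2*w) + 2*w*sin(2*w) + cos(2*w).
Then F(pi/2) - F(0) = (-1 + pi**2/2) - (1) = -2 + pi**2/2.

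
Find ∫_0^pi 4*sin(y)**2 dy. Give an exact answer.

2*pi

Use the identity sin^2(y) = (1 - cos(2*y))/2.
An antiderivative is F(y) = 2*y - sin(2*y).
Then F(pi) - F(0) = (2*pi) - (0) = 2*pi.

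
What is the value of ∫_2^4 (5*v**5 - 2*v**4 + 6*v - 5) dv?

14946/5

By the power rule, an antiderivative is F(v) = 5*v**6/6 - 2*v**5/5 + 3*v**2 - 5*v.
Then F(4) - F(2) = (45476/15) - (638/15) = 14946/5.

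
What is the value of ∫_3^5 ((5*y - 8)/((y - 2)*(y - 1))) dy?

log(72)

Factor the denominator: y**2 - 3*y + 2 = (y - 1)(y - 2).
Partial fractions: (5*y - 8)/((y - 2)*(y - 1)) = 3/(y - 1) + 2/(y - 2).
An antiderivative is F(y) = 2*log(y - 2) + 3*log(y - 1).
Then F(5) - F(3) = (2*log(3) + 6*log(2)) - (log(8)) = log(72).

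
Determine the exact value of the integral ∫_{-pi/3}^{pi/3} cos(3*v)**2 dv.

pi/3

Use the identity cos^2(3*v) = (1 + cos(6*v))/2.
An antiderivative is F(v) = v/2 + sin(6*v)/12.
Then F(pi/3) - F(-pi/3) = (pi/6) - (-pi/6) = pi/3.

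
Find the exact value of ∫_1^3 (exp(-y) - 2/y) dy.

An antiderivative is F(y) = -2*log(y) - exp(-y).
Then F(3) - F(1) = (-2*log(3) - exp(-3)) - (-exp(-1)) = -2*log(3) - exp(-3) + exp(-1).

-2*log(3) - exp(-3) + exp(-1)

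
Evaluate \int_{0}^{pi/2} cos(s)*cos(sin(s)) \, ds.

Let u = sin(s), so du = cos(s) ds. When s = 0, u = 0; when s = pi/2, u = 1.
The integral becomes ∫ cos(u) du from 0 to 1, with antiderivative sin(u).
Back in s: F(s) = sin(sin(s)).
Then F(pi/2) - F(0) = (sin(1)) - (0) = sin(1).

sin(1)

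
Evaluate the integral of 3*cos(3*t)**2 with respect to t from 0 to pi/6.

Use the identity cos^2(3*t) = (1 + cos(6*t))/2.
An antiderivative is F(t) = 3*t/2 + sin(6*t)/4.
Then F(pi/6) - F(0) = (pi/4) - (0) = pi/4.

pi/4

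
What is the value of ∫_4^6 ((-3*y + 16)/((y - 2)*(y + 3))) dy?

-10*log(3) + 2*log(2) + 5*log(7)

Factor the denominator: y**2 + y - 6 = (y + 3)(y - 2).
Partial fractions: (-3*y + 16)/((y - 2)*(y + 3)) = -5/(y + 3) + 2/(y - 2).
An antiderivative is F(y) = 2*log(y - 2) - 5*log(y + 3).
Then F(6) - F(4) = (-10*log(3) + 4*log(2)) - (-5*log(7) + 2*log(2)) = -10*log(3) + 2*log(2) + 5*log(7).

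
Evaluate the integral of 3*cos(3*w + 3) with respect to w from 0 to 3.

Let u = 3*w + 3, so du = 3 dw. When w = 0, u = 3; when w = 3, u = 12.
The integral becomes ∫ cos(u) du from 3 to 12, with antiderivative sin(u).
Back in w: F(w) = sin(3*w + 3).
Then F(3) - F(0) = (sin(12)) - (sin(3)) = sin(12) - sin(3).

sin(12) - sin(3)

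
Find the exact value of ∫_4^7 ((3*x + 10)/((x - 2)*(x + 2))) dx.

Factor the denominator: x**2 - 4 = (x + 2)(x - 2).
Partial fractions: (3*x + 10)/((x - 2)*(x + 2)) = -1/(x + 2) + 4/(x - 2).
An antiderivative is F(x) = 4*log(x - 2) - log(x + 2).
Then F(7) - F(4) = (-2*log(3) + 4*log(5)) - (log(8/3)) = -3*log(2) - log(3) + 4*log(5).

-3*log(2) - log(3) + 4*log(5)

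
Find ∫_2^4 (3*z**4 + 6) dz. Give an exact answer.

By the power rule, an antiderivative is F(z) = 3*z**5/5 + 6*z.
Then F(4) - F(2) = (3192/5) - (156/5) = 3036/5.

3036/5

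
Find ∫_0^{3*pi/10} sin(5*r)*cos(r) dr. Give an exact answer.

sqrt(5)/96 + 7/32

Use the identity sin(5*r)cos(r) = [sin(6*r) + sin(4*r)]/2.
An antiderivative is F(r) = -cos(4*r)/8 - cos(6*r)/12.
Then F(3*pi/10) - F(0) = (1/96 + sqrt(5)/96) - (-5/24) = sqrt(5)/96 + 7/32.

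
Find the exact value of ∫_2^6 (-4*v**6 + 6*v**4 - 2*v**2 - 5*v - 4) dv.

-15837376/105

By the power rule, an antiderivative is F(v) = -4*v**7/7 + 6*v**5/5 - 2*v**3/3 - 5*v**2/2 - 4*v.
Then F(6) - F(2) = (-5281158/35) - (-6098/105) = -15837376/105.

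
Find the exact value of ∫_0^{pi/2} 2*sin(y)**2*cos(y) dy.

2/3

Let u = sin(y), so du = cos(y) dy. When y = 0, u = 0; when y = pi/2, u = 1.
The integral becomes 2·∫ u**2 du from 0 to 1, with antiderivative 2*u**3/3.
Back in y: F(y) = 2*sin(y)**3/3.
Then F(pi/2) - F(0) = (2/3) - (0) = 2/3.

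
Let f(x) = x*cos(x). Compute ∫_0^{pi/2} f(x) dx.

-1 + pi/2

Integrate by parts once (u = x, dv = cos(x) dx).
An antiderivative is F(x) = x*sin(x) + cos(x).
Then F(pi/2) - F(0) = (pi/2) - (1) = -1 + pi/2.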